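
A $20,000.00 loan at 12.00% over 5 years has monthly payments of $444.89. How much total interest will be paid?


Total paid over the life of the loan = PMT × n.
Total paid = $444.89 × 60 = $26,693.40
Total interest = total paid − principal = $26,693.40 − $20,000.00 = $6,693.40

Total interest = (PMT × n) - PV = $6,693.40


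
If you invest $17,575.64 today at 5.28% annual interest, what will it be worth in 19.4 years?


Future value formula: FV = PV × (1 + r)^t
FV = $17,575.64 × (1 + 0.0528)^19.4
FV = $17,575.64 × 2.713376
FV = $47,689.32

FV = PV × (1 + r)^t = $47,689.32


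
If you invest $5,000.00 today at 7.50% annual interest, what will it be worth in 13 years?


Future value formula: FV = PV × (1 + r)^t
FV = $5,000.00 × (1 + 0.075)^13
FV = $5,000.00 × 2.5604131
FV = $12,802.07

FV = PV × (1 + r)^t = $12,802.07


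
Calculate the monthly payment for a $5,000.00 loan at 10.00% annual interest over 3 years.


Loan payment formula: PMT = PV × r / (1 − (1 + r)^(−n))
Monthly rate r = 0.1/12 ≈ 0.00833333, n = 36 months
Denominator: 1 − (1 + 0.1/12)^(−36) = 0.258260
PMT = $5,000.00 × (0.1/12) / 0.258260
PMT = $161.34 per month

PMT = PV × r / (1-(1+r)^(-n)) = $161.34/month


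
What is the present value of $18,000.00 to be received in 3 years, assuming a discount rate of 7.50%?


Present value formula: PV = FV / (1 + r)^t
PV = $18,000.00 / (1 + 0.075)^3
PV = $18,000.00 / 1.242297
PV = $14,489.29

PV = FV / (1 + r)^t = $14,489.29


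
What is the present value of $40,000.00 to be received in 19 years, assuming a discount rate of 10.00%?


Present value formula: PV = FV / (1 + r)^t
PV = $40,000.00 / (1 + 0.1)^19
PV = $40,000.00 / 6.115909
PV = $6,540.32

PV = FV / (1 + r)^t = $6,540.32


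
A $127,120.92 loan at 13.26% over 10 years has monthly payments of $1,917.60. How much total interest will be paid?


Total paid over the life of the loan = PMT × n.
Total paid = $1,917.60 × 120 = $230,112.00
Total interest = total paid − principal = $230,112.00 − $127,120.92 = $102,991.08

Total interest = (PMT × n) - PV = $102,991.08


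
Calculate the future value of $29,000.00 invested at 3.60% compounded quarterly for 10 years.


Compound interest formula: A = P(1 + r/n)^(nt)
A = $29,000.00 × (1 + 0.036/4)^(4 × 10)
Growth factor: (1 + 0.036/4)^40 = 1.431023
A = $29,000.00 × 1.431023
A = $41,499.67

A = P(1 + r/n)^(nt) = $41,499.67


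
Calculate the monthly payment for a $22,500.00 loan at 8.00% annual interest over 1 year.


Loan payment formula: PMT = PV × r / (1 − (1 + r)^(−n))
Monthly rate r = 0.08/12 ≈ 0.00666667, n = 12 months
Denominator: 1 − (1 + 0.08/12)^(−12) = 0.0766385
PMT = $22,500.00 × (0.08/12) / 0.0766385
PMT = $1,957.24 per month

PMT = PV × r / (1-(1+r)^(-n)) = $1,957.24/month


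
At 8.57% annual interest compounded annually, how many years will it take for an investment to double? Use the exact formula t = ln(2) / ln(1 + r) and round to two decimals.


Doubling condition: (1 + r)^t = 2
Take ln of both sides: t × ln(1 + r) = ln(2)
t = ln(2) / ln(1 + r)
t = 0.693147 / 0.082225
t = 8.43

t = ln(2) / ln(1 + r) = 8.43 years


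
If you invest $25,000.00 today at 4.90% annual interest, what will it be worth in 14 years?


Future value formula: FV = PV × (1 + r)^t
FV = $25,000.00 × (1 + 0.049)^14
FV = $25,000.00 × 1.9536953
FV = $48,842.38

FV = PV × (1 + r)^t = $48,842.38


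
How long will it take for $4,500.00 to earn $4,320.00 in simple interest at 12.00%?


Rearrange the simple interest formula for t:
I = P × r × t  ⇒  t = I / (P × r)
t = $4,320.00 / ($4,500.00 × 0.12)
t = 8

t = I/(P×r) = 8 years


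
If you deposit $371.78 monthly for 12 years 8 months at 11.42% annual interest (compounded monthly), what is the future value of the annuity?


Future value of an ordinary annuity: FV = PMT × ((1 + r)^n − 1) / r
Monthly rate r = 0.1142/12 ≈ 0.00951667, n = 152
FV = $371.78 × ((1 + 0.1142/12)^152 − 1) / (0.1142/12)
FV = $371.78 × 338.291014
FV = $125,769.83

FV = PMT × ((1+r)^n - 1)/r = $125,769.83


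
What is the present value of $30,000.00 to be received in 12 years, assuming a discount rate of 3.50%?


Present value formula: PV = FV / (1 + r)^t
PV = $30,000.00 / (1 + 0.035)^12
PV = $30,000.00 / 1.5110687
PV = $19,853.50

PV = FV / (1 + r)^t = $19,853.50


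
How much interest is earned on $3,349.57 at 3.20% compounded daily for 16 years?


Compound interest earned = final amount − principal.
A = P(1 + r/n)^(nt) = $3,349.57 × (1 + 0.032/365)^(365 × 16) = $5,589.05
Interest = A − P = $5,589.05 − $3,349.57 = $2,239.48

Interest = A - P = $2,239.48


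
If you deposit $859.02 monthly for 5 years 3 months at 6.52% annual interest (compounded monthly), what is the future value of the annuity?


Future value of an ordinary annuity: FV = PMT × ((1 + r)^n − 1) / r
Monthly rate r = 0.0652/12 ≈ 0.00543333, n = 63
FV = $859.02 × ((1 + 0.0652/12)^63 − 1) / (0.0652/12)
FV = $859.02 × 74.885618
FV = $64,328.24

FV = PMT × ((1+r)^n - 1)/r = $64,328.24


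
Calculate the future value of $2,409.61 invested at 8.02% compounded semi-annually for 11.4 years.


Compound interest formula: A = P(1 + r/n)^(nt)
A = $2,409.61 × (1 + 0.0802/2)^(2 × 11.4)
Growth factor: (1 + 0.0802/2)^22.8 = 2.450824
A = $2,409.61 × 2.450824
A = $5,905.53

A = P(1 + r/n)^(nt) = $5,905.53


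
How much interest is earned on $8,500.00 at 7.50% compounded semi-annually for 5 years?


Compound interest earned = final amount − principal.
A = P(1 + r/n)^(nt) = $8,500.00 × (1 + 0.075/2)^(2 × 5) = $12,282.87
Interest = A − P = $12,282.87 − $8,500.00 = $3,782.87

Interest = A - P = $3,782.87


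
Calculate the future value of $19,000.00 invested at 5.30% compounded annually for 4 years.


Compound interest formula: A = P(1 + r/n)^(nt)
A = $19,000.00 × (1 + 0.053/1)^(1 × 4)
Growth factor: (1 + 0.053/1)^4 = 1.2294574
A = $19,000.00 × 1.2294574
A = $23,359.69

A = P(1 + r/n)^(nt) = $23,359.69


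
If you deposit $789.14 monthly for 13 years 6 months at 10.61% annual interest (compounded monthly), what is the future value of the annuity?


Future value of an ordinary annuity: FV = PMT × ((1 + r)^n − 1) / r
Monthly rate r = 0.1061/12 ≈ 0.00884167, n = 162
FV = $789.14 × ((1 + 0.1061/12)^162 − 1) / (0.1061/12)
FV = $789.14 × 357.652736
FV = $282,238.08

FV = PMT × ((1+r)^n - 1)/r = $282,238.08


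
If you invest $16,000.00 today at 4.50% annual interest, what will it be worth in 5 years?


Future value formula: FV = PV × (1 + r)^t
FV = $16,000.00 × (1 + 0.045)^5
FV = $16,000.00 × 1.246182
FV = $19,938.91

FV = PV × (1 + r)^t = $19,938.91


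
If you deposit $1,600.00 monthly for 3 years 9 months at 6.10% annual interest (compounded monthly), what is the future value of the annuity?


Future value of an ordinary annuity: FV = PMT × ((1 + r)^n − 1) / r
Monthly rate r = 0.061/12 ≈ 0.00508333, n = 45
FV = $1,600.00 × ((1 + 0.061/12)^45 − 1) / (0.061/12)
FV = $1,600.00 × 50.419589
FV = $80,671.34

FV = PMT × ((1+r)^n - 1)/r = $80,671.34


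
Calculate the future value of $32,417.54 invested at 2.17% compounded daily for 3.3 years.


Compound interest formula: A = P(1 + r/n)^(nt)
A = $32,417.54 × (1 + 0.0217/365)^(365 × 3.3)
Growth factor: (1 + 0.0217/365)^1204.5 = 1.074234
A = $32,417.54 × 1.074234
A = $34,824.02

A = P(1 + r/n)^(nt) = $34,824.02


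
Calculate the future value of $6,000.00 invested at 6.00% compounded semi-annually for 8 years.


Compound interest formula: A = P(1 + r/n)^(nt)
A = $6,000.00 × (1 + 0.06/2)^(2 × 8)
Growth factor: (1 + 0.06/2)^16 = 1.604706
A = $6,000.00 × 1.604706
A = $9,628.24

A = P(1 + r/n)^(nt) = $9,628.24


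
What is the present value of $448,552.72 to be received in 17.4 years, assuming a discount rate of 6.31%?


Present value formula: PV = FV / (1 + r)^t
PV = $448,552.72 / (1 + 0.0631)^17.4
PV = $448,552.72 / 2.8999443
PV = $154,676.32

PV = FV / (1 + r)^t = $154,676.32


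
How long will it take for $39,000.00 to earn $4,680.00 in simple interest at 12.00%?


Rearrange the simple interest formula for t:
I = P × r × t  ⇒  t = I / (P × r)
t = $4,680.00 / ($39,000.00 × 0.12)
t = 1

t = I/(P×r) = 1 year


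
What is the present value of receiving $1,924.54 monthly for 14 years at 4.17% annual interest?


Present value of an ordinary annuity: PV = PMT × (1 − (1 + r)^(−n)) / r
Monthly rate r = 0.0417/12 = 0.003475, n = 168
PV = $1,924.54 × (1 − (1 + 0.0417/12)^(−168)) / (0.0417/12)
PV = $1,924.54 × 127.096533
PV = $244,602.36

PV = PMT × (1-(1+r)^(-n))/r = $244,602.36


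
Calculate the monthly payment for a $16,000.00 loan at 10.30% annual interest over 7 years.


Loan payment formula: PMT = PV × r / (1 − (1 + r)^(−n))
Monthly rate r = 0.103/12 ≈ 0.00858333, n = 84 months
Denominator: 1 − (1 + 0.103/12)^(−84) = 0.512236
PMT = $16,000.00 × (0.103/12) / 0.512236
PMT = $268.11 per month

PMT = PV × r / (1-(1+r)^(-n)) = $268.11/month


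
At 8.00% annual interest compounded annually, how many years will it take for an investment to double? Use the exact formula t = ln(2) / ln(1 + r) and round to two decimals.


Doubling condition: (1 + r)^t = 2
Take ln of both sides: t × ln(1 + r) = ln(2)
t = ln(2) / ln(1 + r)
t = 0.693147 / 0.076961
t = 9.01

t = ln(2) / ln(1 + r) = 9.01 years


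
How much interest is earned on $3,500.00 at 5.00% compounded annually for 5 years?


Compound interest earned = final amount − principal.
A = P(1 + r/n)^(nt) = $3,500.00 × (1 + 0.05/1)^(1 × 5) = $4,466.99
Interest = A − P = $4,466.99 − $3,500.00 = $966.99

Interest = A - P = $966.99


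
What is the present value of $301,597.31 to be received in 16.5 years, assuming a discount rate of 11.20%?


Present value formula: PV = FV / (1 + r)^t
PV = $301,597.31 / (1 + 0.112)^16.5
PV = $301,597.31 / 5.764067
PV = $52,323.70

PV = FV / (1 + r)^t = $52,323.70


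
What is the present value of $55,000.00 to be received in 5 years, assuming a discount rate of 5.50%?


Present value formula: PV = FV / (1 + r)^t
PV = $55,000.00 / (1 + 0.055)^5
PV = $55,000.00 / 1.306960
PV = $42,082.39

PV = FV / (1 + r)^t = $42,082.39


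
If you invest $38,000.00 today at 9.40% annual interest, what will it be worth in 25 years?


Future value formula: FV = PV × (1 + r)^t
FV = $38,000.00 × (1 + 0.094)^25
FV = $38,000.00 × 9.450027
FV = $359,101.03

FV = PV × (1 + r)^t = $359,101.03


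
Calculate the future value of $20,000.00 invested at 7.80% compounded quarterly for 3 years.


Compound interest formula: A = P(1 + r/n)^(nt)
A = $20,000.00 × (1 + 0.078/4)^(4 × 3)
Growth factor: (1 + 0.078/4)^12 = 1.2608016
A = $20,000.00 × 1.2608016
A = $25,216.03

A = P(1 + r/n)^(nt) = $25,216.03


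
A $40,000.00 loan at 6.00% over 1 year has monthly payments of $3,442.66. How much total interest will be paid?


Total paid over the life of the loan = PMT × n.
Total paid = $3,442.66 × 12 = $41,311.92
Total interest = total paid − principal = $41,311.92 − $40,000.00 = $1,311.92

Total interest = (PMT × n) - PV = $1,311.92


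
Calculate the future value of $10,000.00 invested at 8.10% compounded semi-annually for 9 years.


Compound interest formula: A = P(1 + r/n)^(nt)
A = $10,000.00 × (1 + 0.081/2)^(2 × 9)
Growth factor: (1 + 0.081/2)^18 = 2.043419
A = $10,000.00 × 2.043419
A = $20,434.19

A = P(1 + r/n)^(nt) = $20,434.19


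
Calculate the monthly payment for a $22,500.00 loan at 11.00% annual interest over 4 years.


Loan payment formula: PMT = PV × r / (1 − (1 + r)^(−n))
Monthly rate r = 0.11/12 ≈ 0.00916667, n = 48 months
Denominator: 1 − (1 + 0.11/12)^(−48) = 0.354671
PMT = $22,500.00 × (0.11/12) / 0.354671
PMT = $581.52 per month

PMT = PV × r / (1-(1+r)^(-n)) = $581.52/month


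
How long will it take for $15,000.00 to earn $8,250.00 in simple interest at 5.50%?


Rearrange the simple interest formula for t:
I = P × r × t  ⇒  t = I / (P × r)
t = $8,250.00 / ($15,000.00 × 0.055)
t = 10

t = I/(P×r) = 10 years


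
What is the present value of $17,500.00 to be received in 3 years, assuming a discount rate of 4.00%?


Present value formula: PV = FV / (1 + r)^t
PV = $17,500.00 / (1 + 0.04)^3
PV = $17,500.00 / 1.124864
PV = $15,557.44

PV = FV / (1 + r)^t = $15,557.44


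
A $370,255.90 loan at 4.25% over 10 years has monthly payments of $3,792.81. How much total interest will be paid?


Total paid over the life of the loan = PMT × n.
Total paid = $3,792.81 × 120 = $455,137.20
Total interest = total paid − principal = $455,137.20 − $370,255.90 = $84,881.30

Total interest = (PMT × n) - PV = $84,881.30


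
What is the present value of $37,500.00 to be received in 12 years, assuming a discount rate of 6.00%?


Present value formula: PV = FV / (1 + r)^t
PV = $37,500.00 / (1 + 0.06)^12
PV = $37,500.00 / 2.0121965
PV = $18,636.35

PV = FV / (1 + r)^t = $18,636.35


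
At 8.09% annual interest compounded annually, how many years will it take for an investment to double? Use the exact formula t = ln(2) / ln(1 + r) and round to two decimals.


Doubling condition: (1 + r)^t = 2
Take ln of both sides: t × ln(1 + r) = ln(2)
t = ln(2) / ln(1 + r)
t = 0.693147 / 0.077794
t = 8.91

t = ln(2) / ln(1 + r) = 8.91 years


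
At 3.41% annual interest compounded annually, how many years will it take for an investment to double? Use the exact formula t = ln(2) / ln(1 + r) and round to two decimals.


Doubling condition: (1 + r)^t = 2
Take ln of both sides: t × ln(1 + r) = ln(2)
t = ln(2) / ln(1 + r)
t = 0.693147 / 0.033531
t = 20.67

t = ln(2) / ln(1 + r) = 20.67 years


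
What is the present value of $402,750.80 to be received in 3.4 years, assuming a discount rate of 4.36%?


Present value formula: PV = FV / (1 + r)^t
PV = $402,750.80 / (1 + 0.0436)^3.4
PV = $402,750.80 / 1.1561544
PV = $348,353.82

PV = FV / (1 + r)^t = $348,353.82


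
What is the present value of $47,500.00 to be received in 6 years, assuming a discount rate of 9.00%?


Present value formula: PV = FV / (1 + r)^t
PV = $47,500.00 / (1 + 0.09)^6
PV = $47,500.00 / 1.677100
PV = $28,322.70

PV = FV / (1 + r)^t = $28,322.70


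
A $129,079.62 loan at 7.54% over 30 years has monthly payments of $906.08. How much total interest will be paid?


Total paid over the life of the loan = PMT × n.
Total paid = $906.08 × 360 = $326,188.80
Total interest = total paid − principal = $326,188.80 − $129,079.62 = $197,109.18

Total interest = (PMT × n) - PV = $197,109.18


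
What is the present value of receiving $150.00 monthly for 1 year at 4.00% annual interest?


Present value of an ordinary annuity: PV = PMT × (1 − (1 + r)^(−n)) / r
Monthly rate r = 0.04/12 ≈ 0.00333333, n = 12
PV = $150.00 × (1 − (1 + 0.04/12)^(−12)) / (0.04/12)
PV = $150.00 × 11.743994
PV = $1,761.60

PV = PMT × (1-(1+r)^(-n))/r = $1,761.60


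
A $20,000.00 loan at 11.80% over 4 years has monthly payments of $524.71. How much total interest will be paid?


Total paid over the life of the loan = PMT × n.
Total paid = $524.71 × 48 = $25,186.08
Total interest = total paid − principal = $25,186.08 − $20,000.00 = $5,186.08

Total interest = (PMT × n) - PV = $5,186.08


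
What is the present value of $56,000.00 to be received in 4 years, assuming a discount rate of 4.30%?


Present value formula: PV = FV / (1 + r)^t
PV = $56,000.00 / (1 + 0.043)^4
PV = $56,000.00 / 1.1834154
PV = $47,320.66

PV = FV / (1 + r)^t = $47,320.66


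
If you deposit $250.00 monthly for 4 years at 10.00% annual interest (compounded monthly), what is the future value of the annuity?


Future value of an ordinary annuity: FV = PMT × ((1 + r)^n − 1) / r
Monthly rate r = 0.1/12 ≈ 0.00833333, n = 48
FV = $250.00 × ((1 + 0.1/12)^48 − 1) / (0.1/12)
FV = $250.00 × 58.722492
FV = $14,680.62

FV = PMT × ((1+r)^n - 1)/r = $14,680.62


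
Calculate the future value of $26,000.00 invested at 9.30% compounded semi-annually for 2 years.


Compound interest formula: A = P(1 + r/n)^(nt)
A = $26,000.00 × (1 + 0.093/2)^(2 × 2)
Growth factor: (1 + 0.093/2)^4 = 1.1993804
A = $26,000.00 × 1.1993804
A = $31,183.89

A = P(1 + r/n)^(nt) = $31,183.89


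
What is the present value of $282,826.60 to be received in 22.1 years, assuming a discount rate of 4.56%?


Present value formula: PV = FV / (1 + r)^t
PV = $282,826.60 / (1 + 0.0456)^22.1
PV = $282,826.60 / 2.679040
PV = $105,570.13

PV = FV / (1 + r)^t = $105,570.13


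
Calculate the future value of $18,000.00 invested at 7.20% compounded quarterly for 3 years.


Compound interest formula: A = P(1 + r/n)^(nt)
A = $18,000.00 × (1 + 0.072/4)^(4 × 3)
Growth factor: (1 + 0.072/4)^12 = 1.2387205
A = $18,000.00 × 1.2387205
A = $22,296.97

A = P(1 + r/n)^(nt) = $22,296.97


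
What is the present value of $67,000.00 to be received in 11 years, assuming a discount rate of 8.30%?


Present value formula: PV = FV / (1 + r)^t
PV = $67,000.00 / (1 + 0.083)^11
PV = $67,000.00 / 2.4038813
PV = $27,871.59

PV = FV / (1 + r)^t = $27,871.59


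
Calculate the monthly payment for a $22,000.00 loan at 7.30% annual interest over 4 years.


Loan payment formula: PMT = PV × r / (1 − (1 + r)^(−n))
Monthly rate r = 0.073/12 ≈ 0.00608333, n = 48 months
Denominator: 1 − (1 + 0.073/12)^(−48) = 0.252571
PMT = $22,000.00 × (0.073/12) / 0.252571
PMT = $529.88 per month

PMT = PV × r / (1-(1+r)^(-n)) = $529.88/month


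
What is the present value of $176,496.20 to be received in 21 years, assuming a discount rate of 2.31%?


Present value formula: PV = FV / (1 + r)^t
PV = $176,496.20 / (1 + 0.0231)^21
PV = $176,496.20 / 1.6153989
PV = $109,258.59

PV = FV / (1 + r)^t = $109,258.59


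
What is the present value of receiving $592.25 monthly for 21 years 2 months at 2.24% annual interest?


Present value of an ordinary annuity: PV = PMT × (1 − (1 + r)^(−n)) / r
Monthly rate r = 0.0224/12 ≈ 0.00186667, n = 254
PV = $592.25 × (1 − (1 + 0.0224/12)^(−254)) / (0.0224/12)
PV = $592.25 × 202.125314
PV = $119,708.72

PV = PMT × (1-(1+r)^(-n))/r = $119,708.72


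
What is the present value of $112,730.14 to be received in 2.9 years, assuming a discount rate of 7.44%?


Present value formula: PV = FV / (1 + r)^t
PV = $112,730.14 / (1 + 0.0744)^2.9
PV = $112,730.14 / 1.2313497
PV = $91,550.06

PV = FV / (1 + r)^t = $91,550.06


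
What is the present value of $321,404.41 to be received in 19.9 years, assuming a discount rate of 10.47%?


Present value formula: PV = FV / (1 + r)^t
PV = $321,404.41 / (1 + 0.1047)^19.9
PV = $321,404.41 / 7.253751
PV = $44,308.72

PV = FV / (1 + r)^t = $44,308.72


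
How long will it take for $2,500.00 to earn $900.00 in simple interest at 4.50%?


Rearrange the simple interest formula for t:
I = P × r × t  ⇒  t = I / (P × r)
t = $900.00 / ($2,500.00 × 0.045)
t = 8

t = I/(P×r) = 8 years


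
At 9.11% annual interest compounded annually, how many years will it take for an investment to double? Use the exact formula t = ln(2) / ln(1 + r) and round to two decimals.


Doubling condition: (1 + r)^t = 2
Take ln of both sides: t × ln(1 + r) = ln(2)
t = ln(2) / ln(1 + r)
t = 0.693147 / 0.087186
t = 7.95

t = ln(2) / ln(1 + r) = 7.95 years


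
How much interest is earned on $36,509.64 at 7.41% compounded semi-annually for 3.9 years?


Compound interest earned = final amount − principal.
A = P(1 + r/n)^(nt) = $36,509.64 × (1 + 0.0741/2)^(2 × 3.9) = $48,489.22
Interest = A − P = $48,489.22 − $36,509.64 = $11,979.58

Interest = A - P = $11,979.58


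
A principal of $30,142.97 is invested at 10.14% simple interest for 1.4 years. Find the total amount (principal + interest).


Total amount formula: A = P(1 + rt) = P + P·r·t
Interest: I = P × r × t = $30,142.97 × 0.1014 × 1.4 = $4,279.10
A = P + I = $30,142.97 + $4,279.10 = $34,422.07

A = P + I = P(1 + rt) = $34,422.07


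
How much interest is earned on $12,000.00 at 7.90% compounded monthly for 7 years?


Compound interest earned = final amount − principal.
A = P(1 + r/n)^(nt) = $12,000.00 × (1 + 0.079/12)^(12 × 7) = $20,823.75
Interest = A − P = $20,823.75 − $12,000.00 = $8,823.75

Interest = A - P = $8,823.75


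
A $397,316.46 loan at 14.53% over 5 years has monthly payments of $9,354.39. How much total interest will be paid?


Total paid over the life of the loan = PMT × n.
Total paid = $9,354.39 × 60 = $561,263.40
Total interest = total paid − principal = $561,263.40 − $397,316.46 = $163,946.94

Total interest = (PMT × n) - PV = $163,946.94


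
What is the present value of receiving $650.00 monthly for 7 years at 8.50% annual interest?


Present value of an ordinary annuity: PV = PMT × (1 − (1 + r)^(−n)) / r
Monthly rate r = 0.085/12 ≈ 0.00708333, n = 84
PV = $650.00 × (1 − (1 + 0.085/12)^(−84)) / (0.085/12)
PV = $650.00 × 63.145324
PV = $41,044.46

PV = PMT × (1-(1+r)^(-n))/r = $41,044.46


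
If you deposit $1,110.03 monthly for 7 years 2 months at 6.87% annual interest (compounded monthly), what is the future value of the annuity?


Future value of an ordinary annuity: FV = PMT × ((1 + r)^n − 1) / r
Monthly rate r = 0.0687/12 = 0.005725, n = 86
FV = $1,110.03 × ((1 + 0.0687/12)^86 − 1) / (0.0687/12)
FV = $1,110.03 × 110.718101
FV = $122,900.41

FV = PMT × ((1+r)^n - 1)/r = $122,900.41


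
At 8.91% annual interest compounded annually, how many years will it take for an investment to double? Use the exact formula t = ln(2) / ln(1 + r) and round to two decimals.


Doubling condition: (1 + r)^t = 2
Take ln of both sides: t × ln(1 + r) = ln(2)
t = ln(2) / ln(1 + r)
t = 0.693147 / 0.085352
t = 8.12

t = ln(2) / ln(1 + r) = 8.12 years


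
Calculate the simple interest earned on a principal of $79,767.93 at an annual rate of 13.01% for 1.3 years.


Simple interest formula: I = P × r × t
I = $79,767.93 × 0.1301 × 1.3
I = $13,491.15

I = P × r × t = $13,491.15


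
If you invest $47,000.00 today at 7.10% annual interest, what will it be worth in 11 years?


Future value formula: FV = PV × (1 + r)^t
FV = $47,000.00 × (1 + 0.071)^11
FV = $47,000.00 × 2.126592
FV = $99,949.82

FV = PV × (1 + r)^t = $99,949.82


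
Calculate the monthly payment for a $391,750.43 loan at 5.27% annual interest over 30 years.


Loan payment formula: PMT = PV × r / (1 − (1 + r)^(−n))
Monthly rate r = 0.0527/12 ≈ 0.00439167, n = 360 months
Denominator: 1 − (1 + 0.0527/12)^(−360) = 0.793517
PMT = $391,750.43 × (0.0527/12) / 0.793517
PMT = $2,168.12 per month

PMT = PV × r / (1-(1+r)^(-n)) = $2,168.12/month


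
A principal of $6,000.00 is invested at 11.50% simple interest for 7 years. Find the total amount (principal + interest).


Total amount formula: A = P(1 + rt) = P + P·r·t
Interest: I = P × r × t = $6,000.00 × 0.115 × 7 = $4,830.00
A = P + I = $6,000.00 + $4,830.00 = $10,830.00

A = P + I = P(1 + rt) = $10,830.00


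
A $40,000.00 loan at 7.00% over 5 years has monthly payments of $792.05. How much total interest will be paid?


Total paid over the life of the loan = PMT × n.
Total paid = $792.05 × 60 = $47,523.00
Total interest = total paid − principal = $47,523.00 − $40,000.00 = $7,523.00

Total interest = (PMT × n) - PV = $7,523.00


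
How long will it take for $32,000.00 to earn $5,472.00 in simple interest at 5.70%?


Rearrange the simple interest formula for t:
I = P × r × t  ⇒  t = I / (P × r)
t = $5,472.00 / ($32,000.00 × 0.057)
t = 3

t = I/(P×r) = 3 years


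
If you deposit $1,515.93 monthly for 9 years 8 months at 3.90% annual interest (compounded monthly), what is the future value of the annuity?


Future value of an ordinary annuity: FV = PMT × ((1 + r)^n − 1) / r
Monthly rate r = 0.039/12 = 0.00325, n = 116
FV = $1,515.93 × ((1 + 0.039/12)^116 − 1) / (0.039/12)
FV = $1,515.93 × 140.619496
FV = $213,169.31

FV = PMT × ((1+r)^n - 1)/r = $213,169.31


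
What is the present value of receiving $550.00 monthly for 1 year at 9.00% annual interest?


Present value of an ordinary annuity: PV = PMT × (1 − (1 + r)^(−n)) / r
Monthly rate r = 0.09/12 = 0.0075, n = 12
PV = $550.00 × (1 − (1 + 0.09/12)^(−12)) / (0.09/12)
PV = $550.00 × 11.434913
PV = $6,289.20

PV = PMT × (1-(1+r)^(-n))/r = $6,289.20


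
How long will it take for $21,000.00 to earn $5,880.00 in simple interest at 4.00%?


Rearrange the simple interest formula for t:
I = P × r × t  ⇒  t = I / (P × r)
t = $5,880.00 / ($21,000.00 × 0.04)
t = 7

t = I/(P×r) = 7 years


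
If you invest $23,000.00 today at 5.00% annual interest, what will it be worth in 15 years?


Future value formula: FV = PV × (1 + r)^t
FV = $23,000.00 × (1 + 0.05)^15
FV = $23,000.00 × 2.0789282
FV = $47,815.35

FV = PV × (1 + r)^t = $47,815.35


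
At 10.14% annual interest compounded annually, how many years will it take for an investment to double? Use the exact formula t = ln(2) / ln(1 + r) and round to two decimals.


Doubling condition: (1 + r)^t = 2
Take ln of both sides: t × ln(1 + r) = ln(2)
t = ln(2) / ln(1 + r)
t = 0.693147 / 0.096582
t = 7.18

t = ln(2) / ln(1 + r) = 7.18 years


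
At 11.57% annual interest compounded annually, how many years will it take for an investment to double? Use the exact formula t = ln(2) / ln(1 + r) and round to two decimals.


Doubling condition: (1 + r)^t = 2
Take ln of both sides: t × ln(1 + r) = ln(2)
t = ln(2) / ln(1 + r)
t = 0.693147 / 0.109482
t = 6.33

t = ln(2) / ln(1 + r) = 6.33 years


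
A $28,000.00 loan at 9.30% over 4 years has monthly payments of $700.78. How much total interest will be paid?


Total paid over the life of the loan = PMT × n.
Total paid = $700.78 × 48 = $33,637.44
Total interest = total paid − principal = $33,637.44 − $28,000.00 = $5,637.44

Total interest = (PMT × n) - PV = $5,637.44


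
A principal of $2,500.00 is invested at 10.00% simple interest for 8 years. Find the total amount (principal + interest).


Total amount formula: A = P(1 + rt) = P + P·r·t
Interest: I = P × r × t = $2,500.00 × 0.1 × 8 = $2,000.00
A = P + I = $2,500.00 + $2,000.00 = $4,500.00

A = P + I = P(1 + rt) = $4,500.00


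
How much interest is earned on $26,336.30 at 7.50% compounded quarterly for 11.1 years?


Compound interest earned = final amount − principal.
A = P(1 + r/n)^(nt) = $26,336.30 × (1 + 0.075/4)^(4 × 11.1) = $60,083.77
Interest = A − P = $60,083.77 − $26,336.30 = $33,747.47

Interest = A - P = $33,747.47


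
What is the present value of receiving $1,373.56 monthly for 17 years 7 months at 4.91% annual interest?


Present value of an ordinary annuity: PV = PMT × (1 − (1 + r)^(−n)) / r
Monthly rate r = 0.0491/12 ≈ 0.00409167, n = 211
PV = $1,373.56 × (1 − (1 + 0.0491/12)^(−211)) / (0.0491/12)
PV = $1,373.56 × 141.142015
PV = $193,867.03

PV = PMT × (1-(1+r)^(-n))/r = $193,867.03


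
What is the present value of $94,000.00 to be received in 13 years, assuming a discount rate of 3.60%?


Present value formula: PV = FV / (1 + r)^t
PV = $94,000.00 / (1 + 0.036)^13
PV = $94,000.00 / 1.5837142
PV = $59,354.14

PV = FV / (1 + r)^t = $59,354.14


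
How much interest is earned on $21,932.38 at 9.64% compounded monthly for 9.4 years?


Compound interest earned = final amount − principal.
A = P(1 + r/n)^(nt) = $21,932.38 × (1 + 0.0964/12)^(12 × 9.4) = $54,082.12
Interest = A − P = $54,082.12 − $21,932.38 = $32,149.74

Interest = A - P = $32,149.74


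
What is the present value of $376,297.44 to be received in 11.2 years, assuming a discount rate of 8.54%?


Present value formula: PV = FV / (1 + r)^t
PV = $376,297.44 / (1 + 0.0854)^11.2
PV = $376,297.44 / 2.5038364
PV = $150,288.35

PV = FV / (1 + r)^t = $150,288.35


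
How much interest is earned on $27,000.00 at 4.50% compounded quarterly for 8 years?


Compound interest earned = final amount − principal.
A = P(1 + r/n)^(nt) = $27,000.00 × (1 + 0.045/4)^(4 × 8) = $38,622.19
Interest = A − P = $38,622.19 − $27,000.00 = $11,622.19

Interest = A - P = $11,622.19


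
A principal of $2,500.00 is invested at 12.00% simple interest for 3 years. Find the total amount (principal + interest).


Total amount formula: A = P(1 + rt) = P + P·r·t
Interest: I = P × r × t = $2,500.00 × 0.12 × 3 = $900.00
A = P + I = $2,500.00 + $900.00 = $3,400.00

A = P + I = P(1 + rt) = $3,400.00


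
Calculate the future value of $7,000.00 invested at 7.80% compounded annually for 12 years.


Compound interest formula: A = P(1 + r/n)^(nt)
A = $7,000.00 × (1 + 0.078/1)^(1 × 12)
Growth factor: (1 + 0.078/1)^12 = 2.462777
A = $7,000.00 × 2.462777
A = $17,239.44

A = P(1 + r/n)^(nt) = $17,239.44


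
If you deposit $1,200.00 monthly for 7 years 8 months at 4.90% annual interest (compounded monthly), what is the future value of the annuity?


Future value of an ordinary annuity: FV = PMT × ((1 + r)^n − 1) / r
Monthly rate r = 0.049/12 ≈ 0.00408333, n = 92
FV = $1,200.00 × ((1 + 0.049/12)^92 − 1) / (0.049/12)
FV = $1,200.00 × 111.391466
FV = $133,669.76

FV = PMT × ((1+r)^n - 1)/r = $133,669.76


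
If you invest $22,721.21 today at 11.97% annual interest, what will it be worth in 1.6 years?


Future value formula: FV = PV × (1 + r)^t
FV = $22,721.21 × (1 + 0.1197)^1.6
FV = $22,721.21 × 1.1982921
FV = $27,226.65

FV = PV × (1 + r)^t = $27,226.65


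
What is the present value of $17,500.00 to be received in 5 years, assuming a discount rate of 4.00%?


Present value formula: PV = FV / (1 + r)^t
PV = $17,500.00 / (1 + 0.04)^5
PV = $17,500.00 / 1.216653
PV = $14,383.72

PV = FV / (1 + r)^t = $14,383.72


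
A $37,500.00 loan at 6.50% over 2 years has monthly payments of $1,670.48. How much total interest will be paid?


Total paid over the life of the loan = PMT × n.
Total paid = $1,670.48 × 24 = $40,091.52
Total interest = total paid − principal = $40,091.52 − $37,500.00 = $2,591.52

Total interest = (PMT × n) - PV = $2,591.52


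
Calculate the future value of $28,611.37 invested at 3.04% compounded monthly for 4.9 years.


Compound interest formula: A = P(1 + r/n)^(nt)
A = $28,611.37 × (1 + 0.0304/12)^(12 × 4.9)
Growth factor: (1 + 0.0304/12)^58.8 = 1.160408
A = $28,611.37 × 1.160408
A = $33,200.86

A = P(1 + r/n)^(nt) = $33,200.86


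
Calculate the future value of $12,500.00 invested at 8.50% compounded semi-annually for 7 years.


Compound interest formula: A = P(1 + r/n)^(nt)
A = $12,500.00 × (1 + 0.085/2)^(2 × 7)
Growth factor: (1 + 0.085/2)^14 = 1.7908734
A = $12,500.00 × 1.7908734
A = $22,385.92

A = P(1 + r/n)^(nt) = $22,385.92


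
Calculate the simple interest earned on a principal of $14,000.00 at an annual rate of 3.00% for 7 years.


Simple interest formula: I = P × r × t
I = $14,000.00 × 0.03 × 7
I = $2,940.00

I = P × r × t = $2,940.00


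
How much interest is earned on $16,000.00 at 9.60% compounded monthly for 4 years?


Compound interest earned = final amount − principal.
A = P(1 + r/n)^(nt) = $16,000.00 × (1 + 0.096/12)^(12 × 4) = $23,454.46
Interest = A − P = $23,454.46 − $16,000.00 = $7,454.46

Interest = A - P = $7,454.46


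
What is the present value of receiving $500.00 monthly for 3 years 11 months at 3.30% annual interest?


Present value of an ordinary annuity: PV = PMT × (1 − (1 + r)^(−n)) / r
Monthly rate r = 0.033/12 = 0.00275, n = 47
PV = $500.00 × (1 − (1 + 0.033/12)^(−47)) / (0.033/12)
PV = $500.00 × 44.032673
PV = $22,016.34

PV = PMT × (1-(1+r)^(-n))/r = $22,016.34


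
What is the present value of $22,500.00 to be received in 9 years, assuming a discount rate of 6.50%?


Present value formula: PV = FV / (1 + r)^t
PV = $22,500.00 / (1 + 0.065)^9
PV = $22,500.00 / 1.762570
PV = $12,765.45

PV = FV / (1 + r)^t = $12,765.45


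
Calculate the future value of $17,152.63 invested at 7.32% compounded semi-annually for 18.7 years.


Compound interest formula: A = P(1 + r/n)^(nt)
A = $17,152.63 × (1 + 0.0732/2)^(2 × 18.7)
Growth factor: (1 + 0.0732/2)^37.4 = 3.8358273
A = $17,152.63 × 3.8358273
A = $65,794.53

A = P(1 + r/n)^(nt) = $65,794.53


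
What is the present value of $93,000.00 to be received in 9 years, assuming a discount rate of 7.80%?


Present value formula: PV = FV / (1 + r)^t
PV = $93,000.00 / (1 + 0.078)^9
PV = $93,000.00 / 1.9659336
PV = $47,305.77

PV = FV / (1 + r)^t = $47,305.77


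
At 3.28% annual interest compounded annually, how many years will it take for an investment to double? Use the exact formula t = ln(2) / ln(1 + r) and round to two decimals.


Doubling condition: (1 + r)^t = 2
Take ln of both sides: t × ln(1 + r) = ln(2)
t = ln(2) / ln(1 + r)
t = 0.693147 / 0.032274
t = 21.48

t = ln(2) / ln(1 + r) = 21.48 years


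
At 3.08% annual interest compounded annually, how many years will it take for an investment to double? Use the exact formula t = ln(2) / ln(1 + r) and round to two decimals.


Doubling condition: (1 + r)^t = 2
Take ln of both sides: t × ln(1 + r) = ln(2)
t = ln(2) / ln(1 + r)
t = 0.693147 / 0.030335
t = 22.85

t = ln(2) / ln(1 + r) = 22.85 years


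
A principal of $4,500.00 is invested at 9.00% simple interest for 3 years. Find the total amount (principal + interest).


Total amount formula: A = P(1 + rt) = P + P·r·t
Interest: I = P × r × t = $4,500.00 × 0.09 × 3 = $1,215.00
A = P + I = $4,500.00 + $1,215.00 = $5,715.00

A = P + I = P(1 + rt) = $5,715.00


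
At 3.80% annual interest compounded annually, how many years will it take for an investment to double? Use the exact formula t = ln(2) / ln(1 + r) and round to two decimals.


Doubling condition: (1 + r)^t = 2
Take ln of both sides: t × ln(1 + r) = ln(2)
t = ln(2) / ln(1 + r)
t = 0.693147 / 0.037296
t = 18.59

t = ln(2) / ln(1 + r) = 18.59 years


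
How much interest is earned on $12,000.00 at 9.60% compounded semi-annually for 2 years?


Compound interest earned = final amount − principal.
A = P(1 + r/n)^(nt) = $12,000.00 × (1 + 0.096/2)^(2 × 2) = $14,475.26
Interest = A − P = $14,475.26 − $12,000.00 = $2,475.26

Interest = A - P = $2,475.26


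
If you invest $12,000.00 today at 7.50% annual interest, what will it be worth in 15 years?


Future value formula: FV = PV × (1 + r)^t
FV = $12,000.00 × (1 + 0.075)^15
FV = $12,000.00 × 2.9588774
FV = $35,506.53

FV = PV × (1 + r)^t = $35,506.53


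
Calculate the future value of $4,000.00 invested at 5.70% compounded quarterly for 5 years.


Compound interest formula: A = P(1 + r/n)^(nt)
A = $4,000.00 × (1 + 0.057/4)^(4 × 5)
Growth factor: (1 + 0.057/4)^20 = 1.327090
A = $4,000.00 × 1.327090
A = $5,308.36

A = P(1 + r/n)^(nt) = $5,308.36


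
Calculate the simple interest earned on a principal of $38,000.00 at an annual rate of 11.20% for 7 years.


Simple interest formula: I = P × r × t
I = $38,000.00 × 0.112 × 7
I = $29,792.00

I = P × r × t = $29,792.00


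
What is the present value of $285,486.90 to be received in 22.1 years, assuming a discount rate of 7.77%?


Present value formula: PV = FV / (1 + r)^t
PV = $285,486.90 / (1 + 0.0777)^22.1
PV = $285,486.90 / 5.226407
PV = $54,623.93

PV = FV / (1 + r)^t = $54,623.93


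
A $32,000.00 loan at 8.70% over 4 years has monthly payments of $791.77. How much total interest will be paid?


Total paid over the life of the loan = PMT × n.
Total paid = $791.77 × 48 = $38,004.96
Total interest = total paid − principal = $38,004.96 − $32,000.00 = $6,004.96

Total interest = (PMT × n) - PV = $6,004.96


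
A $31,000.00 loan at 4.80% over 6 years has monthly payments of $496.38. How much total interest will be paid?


Total paid over the life of the loan = PMT × n.
Total paid = $496.38 × 72 = $35,739.36
Total interest = total paid − principal = $35,739.36 − $31,000.00 = $4,739.36

Total interest = (PMT × n) - PV = $4,739.36


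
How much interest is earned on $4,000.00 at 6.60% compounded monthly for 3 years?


Compound interest earned = final amount − principal.
A = P(1 + r/n)^(nt) = $4,000.00 × (1 + 0.066/12)^(12 × 3) = $4,873.21
Interest = A − P = $4,873.21 − $4,000.00 = $873.21

Interest = A - P = $873.21


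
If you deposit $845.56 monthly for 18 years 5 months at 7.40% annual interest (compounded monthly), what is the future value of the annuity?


Future value of an ordinary annuity: FV = PMT × ((1 + r)^n − 1) / r
Monthly rate r = 0.074/12 ≈ 0.00616667, n = 221
FV = $845.56 × ((1 + 0.074/12)^221 − 1) / (0.074/12)
FV = $845.56 × 468.799621
FV = $396,398.21

FV = PMT × ((1+r)^n - 1)/r = $396,398.21


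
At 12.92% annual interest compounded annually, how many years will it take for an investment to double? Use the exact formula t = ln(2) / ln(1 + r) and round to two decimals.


Doubling condition: (1 + r)^t = 2
Take ln of both sides: t × ln(1 + r) = ln(2)
t = ln(2) / ln(1 + r)
t = 0.693147 / 0.121509
t = 5.70

t = ln(2) / ln(1 + r) = 5.70 years


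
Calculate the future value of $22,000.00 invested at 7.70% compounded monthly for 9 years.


Compound interest formula: A = P(1 + r/n)^(nt)
A = $22,000.00 × (1 + 0.077/12)^(12 × 9)
Growth factor: (1 + 0.077/12)^108 = 1.995283
A = $22,000.00 × 1.995283
A = $43,896.23

A = P(1 + r/n)^(nt) = $43,896.23


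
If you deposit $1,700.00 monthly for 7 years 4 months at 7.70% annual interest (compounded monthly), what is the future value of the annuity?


Future value of an ordinary annuity: FV = PMT × ((1 + r)^n − 1) / r
Monthly rate r = 0.077/12 ≈ 0.00641667, n = 88
FV = $1,700.00 × ((1 + 0.077/12)^88 − 1) / (0.077/12)
FV = $1,700.00 × 117.770089
FV = $200,209.15

FV = PMT × ((1+r)^n - 1)/r = $200,209.15


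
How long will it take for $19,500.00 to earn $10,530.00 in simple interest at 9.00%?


Rearrange the simple interest formula for t:
I = P × r × t  ⇒  t = I / (P × r)
t = $10,530.00 / ($19,500.00 × 0.09)
t = 6

t = I/(P×r) = 6 years


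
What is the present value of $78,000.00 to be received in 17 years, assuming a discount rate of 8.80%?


Present value formula: PV = FV / (1 + r)^t
PV = $78,000.00 / (1 + 0.088)^17
PV = $78,000.00 / 4.194606
PV = $18,595.31

PV = FV / (1 + r)^t = $18,595.31


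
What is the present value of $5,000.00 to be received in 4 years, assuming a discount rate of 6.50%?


Present value formula: PV = FV / (1 + r)^t
PV = $5,000.00 / (1 + 0.065)^4
PV = $5,000.00 / 1.286466
PV = $3,886.62

PV = FV / (1 + r)^t = $3,886.62


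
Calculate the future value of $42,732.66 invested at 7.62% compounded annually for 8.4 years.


Compound interest formula: A = P(1 + r/n)^(nt)
A = $42,732.66 × (1 + 0.0762/1)^(1 × 8.4)
Growth factor: (1 + 0.0762/1)^8.4 = 1.8531096
A = $42,732.66 × 1.8531096
A = $79,188.30

A = P(1 + r/n)^(nt) = $79,188.30


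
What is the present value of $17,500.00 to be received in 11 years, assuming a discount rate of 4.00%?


Present value formula: PV = FV / (1 + r)^t
PV = $17,500.00 / (1 + 0.04)^11
PV = $17,500.00 / 1.539454
PV = $11,367.67

PV = FV / (1 + r)^t = $11,367.67


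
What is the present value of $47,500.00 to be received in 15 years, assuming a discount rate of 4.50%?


Present value formula: PV = FV / (1 + r)^t
PV = $47,500.00 / (1 + 0.045)^15
PV = $47,500.00 / 1.9352824
PV = $24,544.22

PV = FV / (1 + r)^t = $24,544.22


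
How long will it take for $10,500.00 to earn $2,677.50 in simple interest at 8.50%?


Rearrange the simple interest formula for t:
I = P × r × t  ⇒  t = I / (P × r)
t = $2,677.50 / ($10,500.00 × 0.085)
t = 3

t = I/(P×r) = 3 years


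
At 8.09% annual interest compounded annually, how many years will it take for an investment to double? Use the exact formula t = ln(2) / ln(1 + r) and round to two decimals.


Doubling condition: (1 + r)^t = 2
Take ln of both sides: t × ln(1 + r) = ln(2)
t = ln(2) / ln(1 + r)
t = 0.693147 / 0.077794
t = 8.91

t = ln(2) / ln(1 + r) = 8.91 years
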